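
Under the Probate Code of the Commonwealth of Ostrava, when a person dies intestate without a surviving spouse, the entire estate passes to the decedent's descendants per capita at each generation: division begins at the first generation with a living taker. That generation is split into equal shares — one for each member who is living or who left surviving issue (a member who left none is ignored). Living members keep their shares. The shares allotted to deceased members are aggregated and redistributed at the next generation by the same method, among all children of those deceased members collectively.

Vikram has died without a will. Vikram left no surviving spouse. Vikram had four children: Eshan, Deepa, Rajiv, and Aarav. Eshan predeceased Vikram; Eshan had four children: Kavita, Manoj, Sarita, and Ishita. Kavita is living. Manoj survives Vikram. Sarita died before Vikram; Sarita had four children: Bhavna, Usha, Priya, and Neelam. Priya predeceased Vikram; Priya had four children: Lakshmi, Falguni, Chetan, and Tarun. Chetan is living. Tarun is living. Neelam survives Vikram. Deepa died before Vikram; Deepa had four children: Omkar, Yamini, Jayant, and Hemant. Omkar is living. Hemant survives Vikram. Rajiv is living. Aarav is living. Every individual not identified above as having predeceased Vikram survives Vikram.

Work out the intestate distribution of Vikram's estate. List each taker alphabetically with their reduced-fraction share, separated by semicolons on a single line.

Aarav 1/4; Bhavna 1/64; Chetan 1/256; Falguni 1/256; Hemant 1/16; Ishita 1/16; Jayant 1/16; Kavita 1/16; Lakshmi 1/256; Manoj 1/16; Neelam 1/64; Omkar 1/16; Rajiv 1/4; Tarun 1/256; Usha 1/64; Yamini 1/16

There is no surviving spouse, so the entire estate passes to Vikram's descendants per capita at each generation.
At generation 1 (Eshan, Deepa, Rajiv, Aarav) there are 4 shares of (1)/4 = 1/4 each.
Living: Rajiv and Aarav — each takes 1/4.
Deceased: Eshan and Deepa. Their combined 1/2 is pooled and carried to generation 2.
At generation 2 (Kavita, Manoj, Sarita, Ishita, Omkar, Yamini, Jayant, Hemant) there are 8 shares of (1/2)/8 = 1/16 each.
Living: Kavita, Manoj, Ishita, Omkar, Yamini, Jayant, and Hemant — each takes 1/16.
Deceased: Sarita. That 1/16 share is carried to generation 3.
At generation 3 (Bhavna, Usha, Priya, Neelam) there are 4 shares of (1/16)/4 = 1/64 each.
Living: Bhavna, Usha, and Neelam — each takes 1/64.
Deceased: Priya. That 1/64 share is carried to generation 4.
At generation 4 (Lakshmi, Falguni, Chetan, Tarun) there are 4 shares of (1/64)/4 = 1/256 each.
Living: Lakshmi, Falguni, Chetan, and Tarun — each takes 1/256.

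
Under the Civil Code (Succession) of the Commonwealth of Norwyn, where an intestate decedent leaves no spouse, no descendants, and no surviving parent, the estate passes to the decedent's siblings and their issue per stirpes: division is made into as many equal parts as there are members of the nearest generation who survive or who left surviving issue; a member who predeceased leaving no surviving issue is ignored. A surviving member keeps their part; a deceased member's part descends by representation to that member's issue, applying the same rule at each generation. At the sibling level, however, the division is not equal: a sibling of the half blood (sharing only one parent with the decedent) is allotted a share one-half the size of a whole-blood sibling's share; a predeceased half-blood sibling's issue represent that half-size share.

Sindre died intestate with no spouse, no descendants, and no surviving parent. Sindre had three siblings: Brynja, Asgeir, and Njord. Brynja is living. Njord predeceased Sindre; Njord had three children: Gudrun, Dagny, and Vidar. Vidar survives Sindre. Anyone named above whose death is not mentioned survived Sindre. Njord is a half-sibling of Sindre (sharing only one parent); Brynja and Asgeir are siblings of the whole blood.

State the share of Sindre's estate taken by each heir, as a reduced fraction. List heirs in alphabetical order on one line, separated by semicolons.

No spouse, descendants, or parent survives, so the estate passes to Sindre's siblings per stirpes.
Half-blood siblings count for one-half the weight of whole-blood siblings at the initial division.
Dividing 1 in proportion to weights (total weight 5/2): Brynja (weight 1) → 2/5; Asgeir (weight 1) → 2/5; Njord (weight 1/2) → 1/5.
Brynja is living and takes 2/5.
Asgeir is living and takes 2/5.
Njord predeceased; the 1/5 allotted to Njord's branch passes to Njord's issue by representation.
The 1/5 is divided into 3 equal shares of 1/15 among Gudrun, Dagny, Vidar.
Gudrun is living and takes 1/15.
Dagny is living and takes 1/15.
Vidar is living and takes 1/15.

Asgeir 2/5; Brynja 2/5; Dagny 1/15; Gudrun 1/15; Vidar 1/15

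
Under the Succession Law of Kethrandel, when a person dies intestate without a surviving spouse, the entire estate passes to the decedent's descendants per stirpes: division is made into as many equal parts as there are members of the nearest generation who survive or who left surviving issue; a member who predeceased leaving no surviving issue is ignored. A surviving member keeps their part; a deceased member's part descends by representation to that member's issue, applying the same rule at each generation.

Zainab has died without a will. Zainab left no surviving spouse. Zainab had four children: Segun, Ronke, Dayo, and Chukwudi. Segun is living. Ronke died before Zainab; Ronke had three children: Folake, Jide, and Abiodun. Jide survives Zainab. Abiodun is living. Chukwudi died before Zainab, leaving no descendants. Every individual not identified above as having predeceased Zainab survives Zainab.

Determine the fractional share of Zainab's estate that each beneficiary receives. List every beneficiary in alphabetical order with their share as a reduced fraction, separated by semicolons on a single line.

Abiodun 1/9; Dayo 1/3; Folake 1/9; Jide 1/9; Segun 1/3

There is no surviving spouse, so the entire estate passes to Zainab's descendants per stirpes.
Chukwudi left no surviving issue, so that branch lapses and is disregarded.
The estate is divided into 3 equal shares of 1/3 among Segun, Ronke, Dayo.
Segun is living and takes 1/3.
Ronke predeceased; the 1/3 allotted to Ronke's branch passes to Ronke's issue by representation.
The 1/3 is divided into 3 equal shares of 1/9 among Folake, Jide, Abiodun.
Folake is living and takes 1/9.
Jide is living and takes 1/9.
Abiodun is living and takes 1/9.
Dayo is living and takes 1/3.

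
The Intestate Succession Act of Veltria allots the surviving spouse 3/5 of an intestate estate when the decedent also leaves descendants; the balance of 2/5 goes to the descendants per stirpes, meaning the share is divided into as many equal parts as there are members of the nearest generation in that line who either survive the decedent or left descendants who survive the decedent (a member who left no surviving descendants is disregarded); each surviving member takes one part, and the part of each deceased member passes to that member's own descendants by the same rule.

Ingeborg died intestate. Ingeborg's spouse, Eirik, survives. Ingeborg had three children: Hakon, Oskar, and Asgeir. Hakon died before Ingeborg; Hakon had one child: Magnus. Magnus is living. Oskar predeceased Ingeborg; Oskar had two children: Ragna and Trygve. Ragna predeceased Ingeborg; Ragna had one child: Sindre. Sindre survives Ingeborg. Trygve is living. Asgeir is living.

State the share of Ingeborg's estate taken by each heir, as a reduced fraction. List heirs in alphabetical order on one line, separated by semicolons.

Asgeir 2/15; Eirik 3/5; Magnus 2/15; Sindre 1/15; Trygve 1/15

Eirik, as surviving spouse, takes 3/5.
The remaining 2/5 passes to Ingeborg's descendants per stirpes.
The 2/5 is divided into 3 equal shares of 2/15 among Hakon, Oskar, Asgeir.
Hakon predeceased; the 2/15 allotted to Hakon's branch passes to Hakon's issue by representation.
Magnus is the sole taker at this level and receives the full 2/15.
Oskar predeceased; the 2/15 allotted to Oskar's branch passes to Oskar's issue by representation.
The 2/15 is divided into 2 equal shares of 1/15 among Ragna, Trygve.
Ragna predeceased; the 1/15 allotted to Ragna's branch passes to Ragna's issue by representation.
Sindre is the sole taker at this level and receives the full 1/15.
Trygve is living and takes 1/15.
Asgeir is living and takes 2/15.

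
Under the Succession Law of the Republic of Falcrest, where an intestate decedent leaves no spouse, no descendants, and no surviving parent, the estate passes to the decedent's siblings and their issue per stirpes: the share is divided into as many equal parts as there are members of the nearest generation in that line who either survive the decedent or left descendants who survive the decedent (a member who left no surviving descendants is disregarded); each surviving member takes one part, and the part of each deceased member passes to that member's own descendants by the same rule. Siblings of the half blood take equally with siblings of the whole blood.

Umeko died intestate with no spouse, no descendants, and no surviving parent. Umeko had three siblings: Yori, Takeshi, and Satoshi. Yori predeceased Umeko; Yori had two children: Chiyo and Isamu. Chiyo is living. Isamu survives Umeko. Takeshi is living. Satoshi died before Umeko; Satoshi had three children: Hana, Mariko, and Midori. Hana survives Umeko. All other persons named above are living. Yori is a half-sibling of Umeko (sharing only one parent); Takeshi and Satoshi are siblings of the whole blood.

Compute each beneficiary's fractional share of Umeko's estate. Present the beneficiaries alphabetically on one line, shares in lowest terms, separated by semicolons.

No spouse, descendants, or parent survives, so the estate passes to Umeko's siblings per stirpes.
Half-blood and whole-blood siblings take equally under the stated rule.
The estate is divided into 3 equal shares of 1/3 among Yori, Takeshi, Satoshi.
Yori predeceased; the 1/3 allotted to Yori's branch passes to Yori's issue by representation.
The 1/3 is divided into 2 equal shares of 1/6 among Chiyo, Isamu.
Chiyo is living and takes 1/6.
Isamu is living and takes 1/6.
Takeshi is living and takes 1/3.
Satoshi predeceased; the 1/3 allotted to Satoshi's branch passes to Satoshi's issue by representation.
The 1/3 is divided into 3 equal shares of 1/9 among Hana, Mariko, Midori.
Hana is living and takes 1/9.
Mariko is living and takes 1/9.
Midori is living and takes 1/9.

Chiyo 1/6; Hana 1/9; Isamu 1/6; Mariko 1/9; Midori 1/9; Takeshi 1/3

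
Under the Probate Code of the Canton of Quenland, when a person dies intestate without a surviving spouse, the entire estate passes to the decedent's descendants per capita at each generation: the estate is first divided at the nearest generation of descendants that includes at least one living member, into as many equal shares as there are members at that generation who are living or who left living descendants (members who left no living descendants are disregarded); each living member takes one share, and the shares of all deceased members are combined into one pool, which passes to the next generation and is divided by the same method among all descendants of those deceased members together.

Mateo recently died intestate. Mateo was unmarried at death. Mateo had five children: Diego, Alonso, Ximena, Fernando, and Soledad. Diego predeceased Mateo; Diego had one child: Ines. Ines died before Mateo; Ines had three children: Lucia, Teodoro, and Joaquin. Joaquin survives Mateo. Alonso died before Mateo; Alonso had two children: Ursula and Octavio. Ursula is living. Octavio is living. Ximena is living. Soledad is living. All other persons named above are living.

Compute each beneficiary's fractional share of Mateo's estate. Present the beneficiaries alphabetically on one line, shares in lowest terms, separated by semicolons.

There is no surviving spouse, so the entire estate passes to Mateo's descendants per capita at each generation.
At generation 1 (Diego, Alonso, Ximena, Fernando, Soledad) there are 5 shares of (1)/5 = 1/5 each.
Living: Ximena, Fernando, and Soledad — each takes 1/5.
Deceased: Diego and Alonso. Their combined 2/5 is pooled and carried to generation 2.
At generation 2 (Ines, Ursula, Octavio) there are 3 shares of (2/5)/3 = 2/15 each.
Living: Ursula and Octavio — each takes 2/15.
Deceased: Ines. That 2/15 share is carried to generation 3.
At generation 3 (Lucia, Teodoro, Joaquin) there are 3 shares of (2/15)/3 = 2/45 each.
Living: Lucia, Teodoro, and Joaquin — each takes 2/45.

Fernando 1/5; Joaquin 2/45; Lucia 2/45; Octavio 2/15; Soledad 1/5; Teodoro 2/45; Ursula 2/15; Ximena 1/5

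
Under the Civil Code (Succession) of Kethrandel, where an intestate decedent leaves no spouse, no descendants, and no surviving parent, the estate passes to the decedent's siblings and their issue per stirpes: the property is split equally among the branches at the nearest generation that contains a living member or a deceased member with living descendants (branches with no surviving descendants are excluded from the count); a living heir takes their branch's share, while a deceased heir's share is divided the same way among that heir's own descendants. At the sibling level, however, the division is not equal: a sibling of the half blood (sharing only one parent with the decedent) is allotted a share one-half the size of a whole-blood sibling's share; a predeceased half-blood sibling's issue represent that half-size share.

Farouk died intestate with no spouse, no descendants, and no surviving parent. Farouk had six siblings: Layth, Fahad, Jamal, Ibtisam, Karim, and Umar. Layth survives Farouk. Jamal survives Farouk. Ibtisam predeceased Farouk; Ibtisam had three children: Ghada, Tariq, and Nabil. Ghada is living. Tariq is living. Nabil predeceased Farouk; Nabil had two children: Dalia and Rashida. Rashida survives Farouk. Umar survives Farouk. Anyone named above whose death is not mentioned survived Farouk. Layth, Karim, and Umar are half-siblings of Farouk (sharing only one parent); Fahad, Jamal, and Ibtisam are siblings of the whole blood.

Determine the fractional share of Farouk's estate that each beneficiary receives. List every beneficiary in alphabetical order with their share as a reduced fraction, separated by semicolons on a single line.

Dalia 1/27; Fahad 2/9; Ghada 2/27; Jamal 2/9; Karim 1/9; Layth 1/9; Rashida 1/27; Tariq 2/27; Umar 1/9

No spouse, descendants, or parent survives, so the estate passes to Farouk's siblings per stirpes.
Half-blood siblings count for one-half the weight of whole-blood siblings at the initial division.
Dividing 1 in proportion to weights (total weight 9/2): Layth (weight 1/2) → 1/9; Fahad (weight 1) → 2/9; Jamal (weight 1) → 2/9; Ibtisam (weight 1) → 2/9; Karim (weight 1/2) → 1/9; Umar (weight 1/2) → 1/9.
Layth is living and takes 1/9.
Fahad is living and takes 2/9.
Jamal is living and takes 2/9.
Ibtisam predeceased; the 2/9 allotted to Ibtisam's branch passes to Ibtisam's issue by representation.
The 2/9 is divided into 3 equal shares of 2/27 among Ghada, Tariq, Nabil.
Ghada is living and takes 2/27.
Tariq is living and takes 2/27.
Nabil predeceased; the 2/27 allotted to Nabil's branch passes to Nabil's issue by representation.
The 2/27 is divided into 2 equal shares of 1/27 among Dalia, Rashida.
Dalia is living and takes 1/27.
Rashida is living and takes 1/27.
Karim is living and takes 1/9.
Umar is living and takes 1/9.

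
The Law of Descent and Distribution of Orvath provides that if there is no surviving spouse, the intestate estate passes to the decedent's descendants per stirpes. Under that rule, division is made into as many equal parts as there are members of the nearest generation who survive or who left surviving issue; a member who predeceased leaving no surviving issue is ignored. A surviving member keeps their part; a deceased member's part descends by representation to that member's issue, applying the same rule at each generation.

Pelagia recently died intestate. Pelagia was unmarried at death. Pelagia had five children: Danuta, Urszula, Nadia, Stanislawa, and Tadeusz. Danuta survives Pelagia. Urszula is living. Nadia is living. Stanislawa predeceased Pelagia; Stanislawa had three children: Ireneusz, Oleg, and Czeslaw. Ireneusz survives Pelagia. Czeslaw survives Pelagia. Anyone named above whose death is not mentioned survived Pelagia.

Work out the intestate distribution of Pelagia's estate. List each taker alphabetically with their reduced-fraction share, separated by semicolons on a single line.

Czeslaw 1/15; Danuta 1/5; Ireneusz 1/15; Nadia 1/5; Oleg 1/15; Tadeusz 1/5; Urszula 1/5

There is no surviving spouse, so the entire estate passes to Pelagia's descendants per stirpes.
The estate is divided into 5 equal shares of 1/5 among Danuta, Urszula, Nadia, Stanislawa, Tadeusz.
Danuta is living and takes 1/5.
Urszula is living and takes 1/5.
Nadia is living and takes 1/5.
Stanislawa predeceased; the 1/5 allotted to Stanislawa's branch passes to Stanislawa's issue by representation.
The 1/5 is divided into 3 equal shares of 1/15 among Ireneusz, Oleg, Czeslaw.
Ireneusz is living and takes 1/15.
Oleg is living and takes 1/15.
Czeslaw is living and takes 1/15.
Tadeusz is living and takes 1/5.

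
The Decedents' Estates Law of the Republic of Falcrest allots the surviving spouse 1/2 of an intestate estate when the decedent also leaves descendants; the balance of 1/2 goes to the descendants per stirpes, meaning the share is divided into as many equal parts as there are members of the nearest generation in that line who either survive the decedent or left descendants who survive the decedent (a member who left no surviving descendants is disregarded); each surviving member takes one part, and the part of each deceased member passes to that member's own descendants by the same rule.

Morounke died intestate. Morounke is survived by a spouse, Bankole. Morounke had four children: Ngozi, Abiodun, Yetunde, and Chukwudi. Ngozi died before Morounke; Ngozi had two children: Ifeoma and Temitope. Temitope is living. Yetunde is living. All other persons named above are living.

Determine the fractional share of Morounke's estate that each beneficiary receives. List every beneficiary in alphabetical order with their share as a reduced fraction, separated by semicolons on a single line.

Bankole, as surviving spouse, takes 1/2.
The remaining 1/2 passes to Morounke's descendants per stirpes.
The 1/2 is divided into 4 equal shares of 1/8 among Ngozi, Abiodun, Yetunde, Chukwudi.
Ngozi predeceased; the 1/8 allotted to Ngozi's branch passes to Ngozi's issue by representation.
The 1/8 is divided into 2 equal shares of 1/16 among Ifeoma, Temitope.
Ifeoma is living and takes 1/16.
Temitope is living and takes 1/16.
Abiodun is living and takes 1/8.
Yetunde is living and takes 1/8.
Chukwudi is living and takes 1/8.

Abiodun 1/8; Bankole 1/2; Chukwudi 1/8; Ifeoma 1/16; Temitope 1/16; Yetunde 1/8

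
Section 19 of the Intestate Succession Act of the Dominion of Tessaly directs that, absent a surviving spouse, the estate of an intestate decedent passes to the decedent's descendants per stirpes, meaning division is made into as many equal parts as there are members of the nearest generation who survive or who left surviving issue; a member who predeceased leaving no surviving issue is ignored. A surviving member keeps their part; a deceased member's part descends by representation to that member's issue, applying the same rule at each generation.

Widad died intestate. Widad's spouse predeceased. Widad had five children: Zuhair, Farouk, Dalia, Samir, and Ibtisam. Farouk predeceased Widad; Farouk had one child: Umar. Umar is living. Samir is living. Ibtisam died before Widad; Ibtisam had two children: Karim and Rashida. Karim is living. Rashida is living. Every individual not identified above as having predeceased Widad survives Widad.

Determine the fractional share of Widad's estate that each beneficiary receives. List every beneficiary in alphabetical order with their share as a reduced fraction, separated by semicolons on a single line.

Dalia 1/5; Karim 1/10; Rashida 1/10; Samir 1/5; Umar 1/5; Zuhair 1/5

There is no surviving spouse, so the entire estate passes to Widad's descendants per stirpes.
The estate is divided into 5 equal shares of 1/5 among Zuhair, Farouk, Dalia, Samir, Ibtisam.
Zuhair is living and takes 1/5.
Farouk predeceased; the 1/5 allotted to Farouk's branch passes to Farouk's issue by representation.
Umar is the sole taker at this level and receives the full 1/5.
Dalia is living and takes 1/5.
Samir is living and takes 1/5.
Ibtisam predeceased; the 1/5 allotted to Ibtisam's branch passes to Ibtisam's issue by representation.
The 1/5 is divided into 2 equal shares of 1/10 among Karim, Rashida.
Karim is living and takes 1/10.
Rashida is living and takes 1/10.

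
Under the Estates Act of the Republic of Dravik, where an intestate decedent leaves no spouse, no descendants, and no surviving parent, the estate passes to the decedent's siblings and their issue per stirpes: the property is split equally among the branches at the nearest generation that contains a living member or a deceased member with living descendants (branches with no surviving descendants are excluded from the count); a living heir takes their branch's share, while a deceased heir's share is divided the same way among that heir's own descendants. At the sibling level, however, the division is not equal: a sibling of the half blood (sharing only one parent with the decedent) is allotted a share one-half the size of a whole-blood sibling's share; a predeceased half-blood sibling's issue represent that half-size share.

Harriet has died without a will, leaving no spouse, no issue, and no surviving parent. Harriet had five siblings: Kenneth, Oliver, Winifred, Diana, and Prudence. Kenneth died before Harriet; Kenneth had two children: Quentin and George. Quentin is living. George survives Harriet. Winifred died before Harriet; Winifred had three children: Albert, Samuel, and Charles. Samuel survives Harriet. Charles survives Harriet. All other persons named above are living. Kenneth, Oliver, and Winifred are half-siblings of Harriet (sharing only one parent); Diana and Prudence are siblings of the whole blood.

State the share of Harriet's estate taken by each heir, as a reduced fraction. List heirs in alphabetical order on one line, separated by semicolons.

Albert 1/21; Charles 1/21; Diana 2/7; George 1/14; Oliver 1/7; Prudence 2/7; Quentin 1/14; Samuel 1/21

No spouse, descendants, or parent survives, so the estate passes to Harriet's siblings per stirpes.
Half-blood siblings count for one-half the weight of whole-blood siblings at the initial division.
Dividing 1 in proportion to weights (total weight 7/2): Kenneth (weight 1/2) → 1/7; Oliver (weight 1/2) → 1/7; Winifred (weight 1/2) → 1/7; Diana (weight 1) → 2/7; Prudence (weight 1) → 2/7.
Kenneth predeceased; the 1/7 allotted to Kenneth's branch passes to Kenneth's issue by representation.
The 1/7 is divided into 2 equal shares of 1/14 among Quentin, George.
Quentin is living and takes 1/14.
George is living and takes 1/14.
Oliver is living and takes 1/7.
Winifred predeceased; the 1/7 allotted to Winifred's branch passes to Winifred's issue by representation.
The 1/7 is divided into 3 equal shares of 1/21 among Albert, Samuel, Charles.
Albert is living and takes 1/21.
Samuel is living and takes 1/21.
Charles is living and takes 1/21.
Diana is living and takes 2/7.
Prudence is living and takes 2/7.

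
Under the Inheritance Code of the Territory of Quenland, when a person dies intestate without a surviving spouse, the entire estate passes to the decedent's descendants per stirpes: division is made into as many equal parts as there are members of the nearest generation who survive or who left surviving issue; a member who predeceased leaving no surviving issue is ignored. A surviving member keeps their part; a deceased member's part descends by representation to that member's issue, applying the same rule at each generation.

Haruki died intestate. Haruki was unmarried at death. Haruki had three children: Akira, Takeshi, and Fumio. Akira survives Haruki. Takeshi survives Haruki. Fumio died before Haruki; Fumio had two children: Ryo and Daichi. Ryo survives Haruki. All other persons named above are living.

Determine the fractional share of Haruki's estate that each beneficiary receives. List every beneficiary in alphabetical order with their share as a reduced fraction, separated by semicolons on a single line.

There is no surviving spouse, so the entire estate passes to Haruki's descendants per stirpes.
The estate is divided into 3 equal shares of 1/3 among Akira, Takeshi, Fumio.
Akira is living and takes 1/3.
Takeshi is living and takes 1/3.
Fumio predeceased; the 1/3 allotted to Fumio's branch passes to Fumio's issue by representation.
The 1/3 is divided into 2 equal shares of 1/6 among Ryo, Daichi.
Ryo is living and takes 1/6.
Daichi is living and takes 1/6.

Akira 1/3; Daichi 1/6; Ryo 1/6; Takeshi 1/3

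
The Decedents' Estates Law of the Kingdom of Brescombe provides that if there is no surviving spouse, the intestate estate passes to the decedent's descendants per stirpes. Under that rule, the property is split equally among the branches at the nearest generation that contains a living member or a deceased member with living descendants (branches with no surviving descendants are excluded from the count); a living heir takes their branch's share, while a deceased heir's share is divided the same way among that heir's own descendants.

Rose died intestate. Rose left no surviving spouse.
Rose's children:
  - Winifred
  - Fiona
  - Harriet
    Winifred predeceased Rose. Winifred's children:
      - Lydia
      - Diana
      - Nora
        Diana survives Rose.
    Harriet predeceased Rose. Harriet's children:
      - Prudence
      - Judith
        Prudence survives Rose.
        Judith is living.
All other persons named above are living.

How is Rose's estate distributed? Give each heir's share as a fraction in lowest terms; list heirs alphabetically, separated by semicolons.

Diana 1/9; Fiona 1/3; Judith 1/6; Lydia 1/9; Nora 1/9; Prudence 1/6

There is no surviving spouse, so the entire estate passes to Rose's descendants per stirpes.
The estate is divided into 3 equal shares of 1/3 among Winifred, Fiona, Harriet.
Winifred predeceased; the 1/3 allotted to Winifred's branch passes to Winifred's issue by representation.
The 1/3 is divided into 3 equal shares of 1/9 among Lydia, Diana, Nora.
Lydia is living and takes 1/9.
Diana is living and takes 1/9.
Nora is living and takes 1/9.
Fiona is living and takes 1/3.
Harriet predeceased; the 1/3 allotted to Harriet's branch passes to Harriet's issue by representation.
The 1/3 is divided into 2 equal shares of 1/6 among Prudence, Judith.
Prudence is living and takes 1/6.
Judith is living and takes 1/6.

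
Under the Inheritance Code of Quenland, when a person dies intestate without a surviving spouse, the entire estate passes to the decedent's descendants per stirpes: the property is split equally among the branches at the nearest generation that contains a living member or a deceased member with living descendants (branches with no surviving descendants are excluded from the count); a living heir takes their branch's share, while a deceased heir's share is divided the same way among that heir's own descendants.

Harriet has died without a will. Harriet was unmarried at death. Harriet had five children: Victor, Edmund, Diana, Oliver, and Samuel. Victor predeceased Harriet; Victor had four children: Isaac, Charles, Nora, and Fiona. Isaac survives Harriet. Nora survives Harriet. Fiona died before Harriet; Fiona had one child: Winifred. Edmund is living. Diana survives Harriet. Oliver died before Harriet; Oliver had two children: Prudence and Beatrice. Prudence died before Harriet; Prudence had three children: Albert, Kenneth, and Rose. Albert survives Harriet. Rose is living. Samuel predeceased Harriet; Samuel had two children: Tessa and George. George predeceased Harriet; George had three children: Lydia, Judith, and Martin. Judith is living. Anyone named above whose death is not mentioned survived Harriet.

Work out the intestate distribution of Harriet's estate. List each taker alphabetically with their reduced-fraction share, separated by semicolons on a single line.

There is no surviving spouse, so the entire estate passes to Harriet's descendants per stirpes.
The estate is divided into 5 equal shares of 1/5 among Victor, Edmund, Diana, Oliver, Samuel.
Victor predeceased; the 1/5 allotted to Victor's branch passes to Victor's issue by representation.
The 1/5 is divided into 4 equal shares of 1/20 among Isaac, Charles, Nora, Fiona.
Isaac is living and takes 1/20.
Charles is living and takes 1/20.
Nora is living and takes 1/20.
Fiona predeceased; the 1/20 allotted to Fiona's branch passes to Fiona's issue by representation.
Winifred is the sole taker at this level and receives the full 1/20.
Edmund is living and takes 1/5.
Diana is living and takes 1/5.
Oliver predeceased; the 1/5 allotted to Oliver's branch passes to Oliver's issue by representation.
The 1/5 is divided into 2 equal shares of 1/10 among Prudence, Beatrice.
Prudence predeceased; the 1/10 allotted to Prudence's branch passes to Prudence's issue by representation.
The 1/10 is divided into 3 equal shares of 1/30 among Albert, Kenneth, Rose.
Albert is living and takes 1/30.
Kenneth is living and takes 1/30.
Rose is living and takes 1/30.
Beatrice is living and takes 1/10.
Samuel predeceased; the 1/5 allotted to Samuel's branch passes to Samuel's issue by representation.
The 1/5 is divided into 2 equal shares of 1/10 among Tessa, George.
Tessa is living and takes 1/10.
George predeceased; the 1/10 allotted to George's branch passes to George's issue by representation.
The 1/10 is divided into 3 equal shares of 1/30 among Lydia, Judith, Martin.
Lydia is living and takes 1/30.
Judith is living and takes 1/30.
Martin is living and takes 1/30.

Albert 1/30; Beatrice 1/10; Charles 1/20; Diana 1/5; Edmund 1/5; Isaac 1/20; Judith 1/30; Kenneth 1/30; Lydia 1/30; Martin 1/30; Nora 1/20; Rose 1/30; Tessa 1/10; Winifred 1/20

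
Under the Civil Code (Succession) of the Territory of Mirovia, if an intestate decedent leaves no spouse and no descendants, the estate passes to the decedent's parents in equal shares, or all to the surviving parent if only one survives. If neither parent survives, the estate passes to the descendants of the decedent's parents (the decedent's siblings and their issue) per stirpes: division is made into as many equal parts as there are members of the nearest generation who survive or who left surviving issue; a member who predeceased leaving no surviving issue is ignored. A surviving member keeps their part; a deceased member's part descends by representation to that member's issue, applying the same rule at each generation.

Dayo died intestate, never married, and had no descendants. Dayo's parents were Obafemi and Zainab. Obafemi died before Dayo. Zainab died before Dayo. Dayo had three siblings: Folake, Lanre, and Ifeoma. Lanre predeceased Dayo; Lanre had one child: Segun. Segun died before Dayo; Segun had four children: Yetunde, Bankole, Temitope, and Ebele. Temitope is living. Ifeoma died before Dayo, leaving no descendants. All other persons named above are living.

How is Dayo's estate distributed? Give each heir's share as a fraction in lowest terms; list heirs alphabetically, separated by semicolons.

Bankole 1/8; Ebele 1/8; Folake 1/2; Temitope 1/8; Yetunde 1/8

Neither parent survives and there are no descendants, so the estate passes to Dayo's siblings and their issue per stirpes.
Ifeoma left no surviving issue, so that branch lapses and is disregarded.
The estate is divided into 2 equal shares of 1/2 among Folake, Lanre.
Folake is living and takes 1/2.
Lanre predeceased; the 1/2 allotted to Lanre's branch passes to Lanre's issue by representation.
Segun's line is the sole branch at this level, so the full 1/2 passes to Segun's issue by representation.
The 1/2 is divided into 4 equal shares of 1/8 among Yetunde, Bankole, Temitope, Ebele.
Yetunde is living and takes 1/8.
Bankole is living and takes 1/8.
Temitope is living and takes 1/8.
Ebele is living and takes 1/8.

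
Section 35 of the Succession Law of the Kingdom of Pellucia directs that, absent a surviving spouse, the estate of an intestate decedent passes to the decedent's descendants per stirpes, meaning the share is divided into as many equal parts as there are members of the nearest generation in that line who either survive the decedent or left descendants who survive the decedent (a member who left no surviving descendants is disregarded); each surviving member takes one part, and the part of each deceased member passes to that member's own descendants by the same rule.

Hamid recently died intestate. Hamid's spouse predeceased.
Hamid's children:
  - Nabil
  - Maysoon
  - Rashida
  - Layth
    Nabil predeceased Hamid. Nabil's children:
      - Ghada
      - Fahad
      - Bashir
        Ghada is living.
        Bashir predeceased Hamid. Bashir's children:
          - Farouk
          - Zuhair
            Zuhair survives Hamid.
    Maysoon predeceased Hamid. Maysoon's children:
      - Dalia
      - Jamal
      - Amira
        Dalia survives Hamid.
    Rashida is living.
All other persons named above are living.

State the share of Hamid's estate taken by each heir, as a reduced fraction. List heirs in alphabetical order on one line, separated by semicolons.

Amira 1/12; Dalia 1/12; Fahad 1/12; Farouk 1/24; Ghada 1/12; Jamal 1/12; Layth 1/4; Rashida 1/4; Zuhair 1/24

There is no surviving spouse, so the entire estate passes to Hamid's descendants per stirpes.
The estate is divided into 4 equal shares of 1/4 among Nabil, Maysoon, Rashida, Layth.
Nabil predeceased; the 1/4 allotted to Nabil's branch passes to Nabil's issue by representation.
The 1/4 is divided into 3 equal shares of 1/12 among Ghada, Fahad, Bashir.
Ghada is living and takes 1/12.
Fahad is living and takes 1/12.
Bashir predeceased; the 1/12 allotted to Bashir's branch passes to Bashir's issue by representation.
The 1/12 is divided into 2 equal shares of 1/24 among Farouk, Zuhair.
Farouk is living and takes 1/24.
Zuhair is living and takes 1/24.
Maysoon predeceased; the 1/4 allotted to Maysoon's branch passes to Maysoon's issue by representation.
The 1/4 is divided into 3 equal shares of 1/12 among Dalia, Jamal, Amira.
Dalia is living and takes 1/12.
Jamal is living and takes 1/12.
Amira is living and takes 1/12.
Rashida is living and takes 1/4.
Layth is living and takes 1/4.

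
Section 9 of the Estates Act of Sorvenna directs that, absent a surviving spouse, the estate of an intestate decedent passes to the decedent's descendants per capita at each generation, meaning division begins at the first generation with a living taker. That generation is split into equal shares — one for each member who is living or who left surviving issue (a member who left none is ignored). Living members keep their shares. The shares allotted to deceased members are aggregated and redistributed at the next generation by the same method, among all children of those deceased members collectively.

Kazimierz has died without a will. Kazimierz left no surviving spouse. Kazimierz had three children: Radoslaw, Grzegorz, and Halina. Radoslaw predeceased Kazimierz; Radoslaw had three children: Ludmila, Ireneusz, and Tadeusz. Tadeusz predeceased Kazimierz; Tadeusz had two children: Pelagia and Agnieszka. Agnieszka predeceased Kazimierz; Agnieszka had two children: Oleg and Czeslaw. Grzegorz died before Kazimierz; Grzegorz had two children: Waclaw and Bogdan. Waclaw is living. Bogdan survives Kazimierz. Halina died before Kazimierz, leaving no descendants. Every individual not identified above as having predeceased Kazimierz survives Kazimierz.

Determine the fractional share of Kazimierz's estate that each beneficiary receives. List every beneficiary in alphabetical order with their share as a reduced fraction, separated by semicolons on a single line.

There is no surviving spouse, so the entire estate passes to Kazimierz's descendants per capita at each generation.
No one at generation 1 (Radoslaw, Grzegorz) is living; moving to the next generation.
At generation 2 (Ludmila, Ireneusz, Tadeusz, Waclaw, Bogdan) there are 5 shares of (1)/5 = 1/5 each.
Living: Ludmila, Ireneusz, Waclaw, and Bogdan — each takes 1/5.
Deceased: Tadeusz. That 1/5 share is carried to generation 3.
At generation 3 (Pelagia, Agnieszka) there are 2 shares of (1/5)/2 = 1/10 each.
Living: Pelagia — each takes 1/10.
Deceased: Agnieszka. That 1/10 share is carried to generation 4.
At generation 4 (Oleg, Czeslaw) there are 2 shares of (1/10)/2 = 1/20 each.
Living: Oleg and Czeslaw — each takes 1/20.

Bogdan 1/5; Czeslaw 1/20; Ireneusz 1/5; Ludmila 1/5; Oleg 1/20; Pelagia 1/10; Waclaw 1/5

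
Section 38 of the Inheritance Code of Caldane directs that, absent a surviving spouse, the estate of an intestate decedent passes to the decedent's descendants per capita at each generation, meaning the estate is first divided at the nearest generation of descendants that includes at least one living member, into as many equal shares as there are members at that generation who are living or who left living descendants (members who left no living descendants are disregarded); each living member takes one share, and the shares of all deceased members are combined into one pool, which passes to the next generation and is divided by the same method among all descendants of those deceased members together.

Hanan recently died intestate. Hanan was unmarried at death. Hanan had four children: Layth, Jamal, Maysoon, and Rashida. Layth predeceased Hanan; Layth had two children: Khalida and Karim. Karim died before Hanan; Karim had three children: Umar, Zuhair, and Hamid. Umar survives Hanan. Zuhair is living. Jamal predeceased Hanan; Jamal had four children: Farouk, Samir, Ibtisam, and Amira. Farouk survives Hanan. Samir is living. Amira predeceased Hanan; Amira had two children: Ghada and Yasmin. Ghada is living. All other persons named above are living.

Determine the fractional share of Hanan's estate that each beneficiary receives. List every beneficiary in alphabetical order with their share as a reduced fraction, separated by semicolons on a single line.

There is no surviving spouse, so the entire estate passes to Hanan's descendants per capita at each generation.
At generation 1 (Layth, Jamal, Maysoon, Rashida) there are 4 shares of (1)/4 = 1/4 each.
Living: Maysoon and Rashida — each takes 1/4.
Deceased: Layth and Jamal. Their combined 1/2 is pooled and carried to generation 2.
At generation 2 (Khalida, Karim, Farouk, Samir, Ibtisam, Amira) there are 6 shares of (1/2)/6 = 1/12 each.
Living: Khalida, Farouk, Samir, and Ibtisam — each takes 1/12.
Deceased: Karim and Amira. Their combined 1/6 is pooled and carried to generation 3.
At generation 3 (Umar, Zuhair, Hamid, Ghada, Yasmin) there are 5 shares of (1/6)/5 = 1/30 each.
Living: Umar, Zuhair, Hamid, Ghada, and Yasmin — each takes 1/30.

Farouk 1/12; Ghada 1/30; Hamid 1/30; Ibtisam 1/12; Khalida 1/12; Maysoon 1/4; Rashida 1/4; Samir 1/12; Umar 1/30; Yasmin 1/30; Zuhair 1/30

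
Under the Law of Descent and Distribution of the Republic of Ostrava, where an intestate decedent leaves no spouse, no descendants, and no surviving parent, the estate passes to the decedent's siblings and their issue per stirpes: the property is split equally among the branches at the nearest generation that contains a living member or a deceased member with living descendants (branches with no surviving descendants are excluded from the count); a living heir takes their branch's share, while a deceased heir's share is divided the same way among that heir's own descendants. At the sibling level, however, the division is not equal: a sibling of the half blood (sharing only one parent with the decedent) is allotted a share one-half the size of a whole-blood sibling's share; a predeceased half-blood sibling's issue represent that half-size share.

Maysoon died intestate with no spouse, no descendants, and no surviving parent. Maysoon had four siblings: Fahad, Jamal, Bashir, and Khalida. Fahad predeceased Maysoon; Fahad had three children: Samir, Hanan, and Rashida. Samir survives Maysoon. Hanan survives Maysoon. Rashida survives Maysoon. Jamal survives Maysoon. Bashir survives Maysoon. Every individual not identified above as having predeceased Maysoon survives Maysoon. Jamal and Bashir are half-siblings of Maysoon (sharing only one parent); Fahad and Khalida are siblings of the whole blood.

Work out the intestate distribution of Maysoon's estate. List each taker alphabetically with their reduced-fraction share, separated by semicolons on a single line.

No spouse, descendants, or parent survives, so the estate passes to Maysoon's siblings per stirpes.
Half-blood siblings count for one-half the weight of whole-blood siblings at the initial division.
Dividing 1 in proportion to weights (total weight 3): Fahad (weight 1) → 1/3; Jamal (weight 1/2) → 1/6; Bashir (weight 1/2) → 1/6; Khalida (weight 1) → 1/3.
Fahad predeceased; the 1/3 allotted to Fahad's branch passes to Fahad's issue by representation.
The 1/3 is divided into 3 equal shares of 1/9 among Samir, Hanan, Rashida.
Samir is living and takes 1/9.
Hanan is living and takes 1/9.
Rashida is living and takes 1/9.
Jamal is living and takes 1/6.
Bashir is living and takes 1/6.
Khalida is living and takes 1/3.

Bashir 1/6; Hanan 1/9; Jamal 1/6; Khalida 1/3; Rashida 1/9; Samir 1/9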